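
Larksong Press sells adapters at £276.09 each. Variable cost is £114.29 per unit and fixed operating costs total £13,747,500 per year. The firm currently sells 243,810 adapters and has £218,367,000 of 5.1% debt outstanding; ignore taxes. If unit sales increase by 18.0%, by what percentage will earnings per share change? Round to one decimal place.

At 243,810 units, contribution = 243,810 × £161.80 = £39,448,458.00.
Operating income = contribution − fixed costs = £39,448,458.00 − £13,747,500 = £25,700,958.00.
After interest of £11,136,717.00, pre-tax earnings = £14,564,241.00.
DCL = total CM / (EBIT − I) = £39,448,458.00 / £14,564,241.00 = 2.7086.
%ΔEPS = DCL × %ΔSales = 2.7086 × +18.0% = +48.8%.

+48.8%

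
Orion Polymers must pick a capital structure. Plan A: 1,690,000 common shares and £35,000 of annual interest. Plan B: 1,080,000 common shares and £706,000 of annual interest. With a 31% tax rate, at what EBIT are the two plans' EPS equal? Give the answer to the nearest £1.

At indifference, (EBIT − 35,000)(1 − t)/1,690,000 = (EBIT − 706,000)(1 − t)/1,080,000.
The (1 − t) factor cancels: (EBIT − 35,000) × 1,080,000 = (EBIT − 706,000) × 1,690,000.
Solving, EBIT = (706,000·1,690,000 − 35,000·1,080,000) / (1,690,000 − 1,080,000) = 1,155,340,000,000 / 610,000 = 1,894,000.00.

£1,894,000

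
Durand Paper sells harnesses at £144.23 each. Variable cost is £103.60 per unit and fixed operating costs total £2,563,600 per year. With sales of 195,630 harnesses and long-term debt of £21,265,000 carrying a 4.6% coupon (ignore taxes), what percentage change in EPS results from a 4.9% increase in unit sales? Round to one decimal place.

+8.8%

Contribution at this volume is 195,630 × £40.63 = £7,948,446.90.
Subtracting fixed costs: EBIT = £7,948,446.90 − £2,563,600 = £5,384,846.90.
Interest = £978,190.00, so EBIT − I = £4,406,656.90.
DCL = total CM / (EBIT − I) = £7,948,446.90 / £4,406,656.90 = 1.8037.
%ΔEPS = DCL × %ΔSales = 1.8037 × +4.9% = +8.8%.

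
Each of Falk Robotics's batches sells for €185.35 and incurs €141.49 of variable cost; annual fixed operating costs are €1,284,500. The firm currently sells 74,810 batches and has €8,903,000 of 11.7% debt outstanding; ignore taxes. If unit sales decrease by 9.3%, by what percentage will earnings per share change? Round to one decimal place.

Total contribution margin = 74,810 × €43.86 = €3,281,166.60.
Subtracting fixed costs: EBIT = €3,281,166.60 − €1,284,500 = €1,996,666.60.
After interest of €1,041,651.00, pre-tax earnings = €955,015.60.
DCL = total CM / (EBIT − I) = €3,281,166.60 / €955,015.60 = 3.4357.
EPS therefore changes by 3.4357 × (-9.3%) = -32.0%.

-32.0%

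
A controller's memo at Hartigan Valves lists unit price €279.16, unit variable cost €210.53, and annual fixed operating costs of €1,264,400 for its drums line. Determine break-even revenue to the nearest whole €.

€5,143,085

Contribution margin per unit = €279.16 − €210.53 = €68.63, a CM ratio of €68.63 ÷ €279.16 = 0.2458.
Break-even revenue = fixed costs × price ÷ CM = €1,264,400 × €279.16 ÷ €68.63 = €5,143,085.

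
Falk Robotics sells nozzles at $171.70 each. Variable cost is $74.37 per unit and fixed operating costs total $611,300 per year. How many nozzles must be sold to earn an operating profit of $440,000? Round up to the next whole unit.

10,802 nozzles

Unit CM = price − variable cost = $171.70 − $74.37 = $97.33.
Need Q such that Q × $97.33 − $611,300 = $440,000, i.e. Q = $1,051,300 / $97.33 = 10,801.40 → 10,802.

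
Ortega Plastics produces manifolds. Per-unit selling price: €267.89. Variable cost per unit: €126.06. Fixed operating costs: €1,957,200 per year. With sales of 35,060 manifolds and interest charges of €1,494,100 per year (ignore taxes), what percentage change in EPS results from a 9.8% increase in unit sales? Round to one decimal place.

Total contribution margin = 35,060 × €141.83 = €4,972,559.80.
Operating income = contribution − fixed costs = €4,972,559.80 − €1,957,200 = €3,015,359.80.
Interest = €1,494,100.00, so EBIT − I = €1,521,259.80.
DCL = total CM / (EBIT − I) = €4,972,559.80 / €1,521,259.80 = 3.2687.
EPS therefore changes by 3.2687 × (+9.8%) = +32.0%.

+32.0%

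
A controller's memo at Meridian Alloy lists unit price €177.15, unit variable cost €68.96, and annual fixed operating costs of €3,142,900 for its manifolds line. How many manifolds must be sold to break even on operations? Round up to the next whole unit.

Each unit contributes €177.15 − €68.96 = €108.19.
Break-even Q = €3,142,900 / €108.19 = 29,049.82 → 29,050 manifolds.

29,050 manifolds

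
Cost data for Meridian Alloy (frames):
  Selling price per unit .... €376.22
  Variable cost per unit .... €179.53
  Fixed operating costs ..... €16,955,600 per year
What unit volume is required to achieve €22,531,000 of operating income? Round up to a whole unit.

Contribution margin per unit = €376.22 − €179.53 = €196.69.
Need Q such that Q × €196.69 − €16,955,600 = €22,531,000, i.e. Q = €39,486,600 / €196.69 = 200,755.50 → 200,756.

200,756 frames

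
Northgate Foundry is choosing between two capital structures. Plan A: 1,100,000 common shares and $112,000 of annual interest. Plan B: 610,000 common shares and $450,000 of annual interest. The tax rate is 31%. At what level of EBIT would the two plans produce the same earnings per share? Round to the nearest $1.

$870,776

At indifference, (EBIT − 112,000)(1 − t)/1,100,000 = (EBIT − 450,000)(1 − t)/610,000.
Cancelling (1 − t) and cross-multiplying: 610,000·(EBIT − 112,000) = 1,100,000·(EBIT − 450,000).
EBIT × (1,100,000 − 610,000) = 450,000 × 1,100,000 − 112,000 × 610,000 = 426,680,000,000, so EBIT = 426,680,000,000 ÷ 490,000 = 870,775.51.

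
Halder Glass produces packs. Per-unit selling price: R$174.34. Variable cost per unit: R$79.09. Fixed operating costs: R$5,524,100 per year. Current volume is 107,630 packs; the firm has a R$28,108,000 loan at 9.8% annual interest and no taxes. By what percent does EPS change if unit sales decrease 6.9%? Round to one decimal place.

-35.9%

Contribution at this volume is 107,630 × R$95.25 = R$10,251,757.50.
EBIT = R$10,251,757.50 − R$5,524,100 = R$4,727,657.50.
Interest = R$2,754,584.00, so EBIT − I = R$1,973,073.50.
Degree of combined leverage = contribution ÷ (EBIT − I) = R$10,251,757.50 ÷ R$1,973,073.50 = 5.1958.
EPS therefore changes by 5.1958 × (-6.9%) = -35.9%.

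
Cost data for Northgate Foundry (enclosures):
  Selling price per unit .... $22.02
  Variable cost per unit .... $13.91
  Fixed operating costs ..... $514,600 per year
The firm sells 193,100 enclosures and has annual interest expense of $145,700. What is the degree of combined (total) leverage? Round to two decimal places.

1.73

At 193,100 units, contribution = 193,100 × $8.11 = $1,566,041.00.
Subtracting fixed costs: EBIT = $1,566,041.00 − $514,600 = $1,051,441.00. Interest = $145,700.00, so EBIT − I = $905,741.00.
DCL = contribution ÷ (EBIT − I) = $1,566,041.00 ÷ $905,741.00 = 1.7290.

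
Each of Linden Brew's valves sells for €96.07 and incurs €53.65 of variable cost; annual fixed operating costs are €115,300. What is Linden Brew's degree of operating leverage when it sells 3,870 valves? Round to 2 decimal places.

3.36

Total contribution margin = 3,870 × €42.42 = €164,165.40.
Subtracting fixed costs: EBIT = €164,165.40 − €115,300 = €48,865.40.
DOL = contribution ÷ EBIT = €164,165.40 ÷ €48,865.40 = 3.3595.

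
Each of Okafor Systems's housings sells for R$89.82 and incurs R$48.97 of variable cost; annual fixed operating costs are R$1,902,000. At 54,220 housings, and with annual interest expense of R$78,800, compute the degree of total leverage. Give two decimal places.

At 54,220 units, contribution = 54,220 × R$40.85 = R$2,214,887.00.
Operating income = contribution − fixed costs = R$2,214,887.00 − R$1,902,000 = R$312,887.00. Interest = R$78,800.00.
DOL = R$2,214,887.00 ÷ R$312,887.00 = 7.0789; DFL = R$312,887.00 ÷ R$234,087.00 = 1.3366.
DCL = DOL × DFL = 7.0789 × 1.3366 = 9.4617.

9.46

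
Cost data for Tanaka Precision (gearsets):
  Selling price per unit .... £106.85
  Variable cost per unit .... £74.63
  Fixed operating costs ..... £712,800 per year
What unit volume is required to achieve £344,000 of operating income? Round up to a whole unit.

Each unit contributes £106.85 − £74.63 = £32.22.
Need Q such that Q × £32.22 − £712,800 = £344,000, i.e. Q = £1,056,800 / £32.22 = 32,799.50 → 32,800.

32,800 gearsets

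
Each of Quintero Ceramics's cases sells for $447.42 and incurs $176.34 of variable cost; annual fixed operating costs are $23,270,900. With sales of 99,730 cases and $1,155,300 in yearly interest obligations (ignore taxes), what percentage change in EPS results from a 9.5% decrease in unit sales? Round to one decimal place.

-98.5%

Contribution at this volume is 99,730 × $271.08 = $27,034,808.40.
Operating income = contribution − fixed costs = $27,034,808.40 − $23,270,900 = $3,763,908.40.
After interest of $1,155,300.00, pre-tax earnings = $2,608,608.40.
DCL = total CM / (EBIT − I) = $27,034,808.40 / $2,608,608.40 = 10.3637.
%ΔEPS = DCL × %ΔSales = 10.3637 × -9.5% = -98.5%.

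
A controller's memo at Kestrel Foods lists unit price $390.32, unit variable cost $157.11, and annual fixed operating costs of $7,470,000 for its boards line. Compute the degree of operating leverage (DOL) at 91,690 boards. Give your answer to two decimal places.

1.54

At 91,690 units, contribution = 91,690 × $233.21 = $21,383,024.90.
Subtracting fixed costs: EBIT = $21,383,024.90 − $7,470,000 = $13,913,024.90.
DOL = contribution ÷ EBIT = $21,383,024.90 ÷ $13,913,024.90 = 1.5369.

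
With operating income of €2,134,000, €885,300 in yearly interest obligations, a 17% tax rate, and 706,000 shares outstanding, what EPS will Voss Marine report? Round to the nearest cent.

Interest = €885,300.00, so EBT = €2,134,000 − €885,300.00 = €1,248,700.00.
Net income = €1,248,700.00 × (1 − 0.17) = €1,036,421.00.
EPS = €1,036,421.00 ÷ 706,000 = €1.47.

€1.47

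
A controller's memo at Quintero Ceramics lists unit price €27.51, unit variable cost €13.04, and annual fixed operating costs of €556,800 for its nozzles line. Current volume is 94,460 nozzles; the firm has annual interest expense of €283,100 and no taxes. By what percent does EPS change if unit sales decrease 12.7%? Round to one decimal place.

-32.9%

Contribution at this volume is 94,460 × €14.47 = €1,366,836.20.
EBIT = €1,366,836.20 − €556,800 = €810,036.20.
Interest = €283,100.00, so EBIT − I = €526,936.20.
DCL = total CM / (EBIT − I) = €1,366,836.20 / €526,936.20 = 2.5939.
%ΔEPS = DCL × %ΔSales = 2.5939 × -12.7% = -32.9%.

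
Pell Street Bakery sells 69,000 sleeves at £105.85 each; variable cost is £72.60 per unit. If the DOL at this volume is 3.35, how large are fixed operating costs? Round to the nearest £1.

Contribution at this volume is 69,000 × £33.25 = £2,294,250.00.
Since DOL = CM ÷ EBIT, EBIT = £2,294,250.00 ÷ 3.35 = £684,850.75.
Fixed costs = CM − EBIT = £2,294,250.00 − £684,850.75 = £1,609,399.

£1,609,399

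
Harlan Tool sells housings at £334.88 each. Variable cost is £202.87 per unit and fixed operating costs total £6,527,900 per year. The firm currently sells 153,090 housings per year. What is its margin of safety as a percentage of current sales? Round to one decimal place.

Unit CM = price − variable cost = £334.88 − £202.87 = £132.01. Break-even units = £6,527,900 ÷ £132.01 = 49,450.04; break-even revenue = 49,450.04 × £334.88 = £16,559,829.95.
Actual sales revenue = 153,090 × £334.88 = £51,266,779.20.
Margin of safety = (£51,266,779.20 − £16,559,829.95) ÷ £51,266,779.20 = 67.7%.

67.7%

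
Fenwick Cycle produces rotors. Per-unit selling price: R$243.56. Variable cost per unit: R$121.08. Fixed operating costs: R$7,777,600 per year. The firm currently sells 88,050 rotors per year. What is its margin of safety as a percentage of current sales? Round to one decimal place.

Unit CM = price − variable cost = R$243.56 − R$121.08 = R$122.48. Break-even units = R$7,777,600 ÷ R$122.48 = 63,500.98; break-even revenue = 63,500.98 × R$243.56 = R$15,466,298.63.
Current sales = 88,050 × R$243.56 = R$21,445,458.00.
Margin of safety = (R$21,445,458.00 − R$15,466,298.63) ÷ R$21,445,458.00 = 27.9%.

27.9%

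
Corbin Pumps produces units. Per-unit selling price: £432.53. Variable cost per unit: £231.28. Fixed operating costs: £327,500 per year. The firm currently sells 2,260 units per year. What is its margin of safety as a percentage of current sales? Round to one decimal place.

Contribution margin per unit = £432.53 − £231.28 = £201.25. Break-even units = £327,500 ÷ £201.25 = 1,627.33; break-even revenue = 1,627.33 × £432.53 = £703,868.70.
Actual sales revenue = 2,260 × £432.53 = £977,517.80.
Margin of safety = (£977,517.80 − £703,868.70) ÷ £977,517.80 = 28.0%.

28.0%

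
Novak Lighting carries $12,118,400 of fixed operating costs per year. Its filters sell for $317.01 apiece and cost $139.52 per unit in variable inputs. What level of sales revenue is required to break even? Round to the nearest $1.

$21,644,340

CM per unit = $317.01 − $139.52 = $177.49; CM ratio = $177.49 / $317.01 = 0.5599.
Break-even sales = FC ÷ CM ratio = $12,118,400 × $317.01 / $177.49 = $21,644,340.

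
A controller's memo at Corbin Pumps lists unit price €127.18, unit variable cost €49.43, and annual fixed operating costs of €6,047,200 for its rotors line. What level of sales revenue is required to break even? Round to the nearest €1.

€9,891,741

CM per unit = €127.18 − €49.43 = €77.75; CM ratio = €77.75 / €127.18 = 0.6113.
Break-even sales = FC ÷ CM ratio = €6,047,200 × €127.18 / €77.75 = €9,891,741.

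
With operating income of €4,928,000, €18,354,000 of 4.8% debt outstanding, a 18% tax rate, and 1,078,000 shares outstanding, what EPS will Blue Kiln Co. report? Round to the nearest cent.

€3.08

Pre-tax income = €4,928,000 − €880,992.00 = €4,047,008.00.
After tax at 18%: net income = €4,047,008.00 × 0.82 = €3,318,546.56.
Per share: €3,318,546.56 / 1,078,000 shares = €3.08.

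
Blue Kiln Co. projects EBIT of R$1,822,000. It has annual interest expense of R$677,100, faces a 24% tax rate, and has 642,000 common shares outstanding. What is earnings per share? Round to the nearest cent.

R$1.36

Interest = R$677,100.00, so EBT = R$1,822,000 − R$677,100.00 = R$1,144,900.00.
Net income = R$1,144,900.00 × (1 − 0.24) = R$870,124.00.
Per share: R$870,124.00 / 642,000 shares = R$1.36.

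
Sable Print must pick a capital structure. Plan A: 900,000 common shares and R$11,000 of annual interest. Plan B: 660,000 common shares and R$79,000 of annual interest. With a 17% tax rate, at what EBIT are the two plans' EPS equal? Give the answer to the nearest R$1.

Set EPS_A = EPS_B: (EBIT − R$11,000)(1 − 0.17) ÷ 900,000 = (EBIT − R$79,000)(1 − 0.17) ÷ 660,000.
The (1 − t) factor cancels: (EBIT − 11,000) × 660,000 = (EBIT − 79,000) × 900,000.
EBIT × (900,000 − 660,000) = 79,000 × 900,000 − 11,000 × 660,000 = 63,840,000,000, so EBIT = 63,840,000,000 ÷ 240,000 = 266,000.00.

R$266,000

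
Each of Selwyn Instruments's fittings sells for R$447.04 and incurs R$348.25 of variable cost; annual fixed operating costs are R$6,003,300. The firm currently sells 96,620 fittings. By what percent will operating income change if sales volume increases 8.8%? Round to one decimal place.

At 96,620 units, contribution = 96,620 × R$98.79 = R$9,545,089.80.
Subtracting fixed costs: EBIT = R$9,545,089.80 − R$6,003,300 = R$3,541,789.80.
DOL = contribution ÷ EBIT = R$9,545,089.80 ÷ R$3,541,789.80 = 2.6950.
So EBIT moves 2.6950 × (+8.8%) = +23.7%.

+23.7%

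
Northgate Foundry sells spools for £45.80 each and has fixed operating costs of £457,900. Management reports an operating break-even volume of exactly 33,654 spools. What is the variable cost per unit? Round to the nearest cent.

£32.19

At break-even, FC = Q × (P − VC), so P − VC = £457,900 ÷ 33,654 = £13.6061.
Hence VC = price − CM = £45.80 − £13.6061 = £32.19.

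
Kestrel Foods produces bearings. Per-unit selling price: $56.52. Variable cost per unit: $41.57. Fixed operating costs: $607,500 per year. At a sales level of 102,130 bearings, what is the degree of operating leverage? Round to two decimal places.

1.66

At 102,130 units, contribution = 102,130 × $14.95 = $1,526,843.50.
EBIT = $1,526,843.50 − $607,500 = $919,343.50.
Degree of operating leverage = $1,526,843.50 / $919,343.50 = 1.6608.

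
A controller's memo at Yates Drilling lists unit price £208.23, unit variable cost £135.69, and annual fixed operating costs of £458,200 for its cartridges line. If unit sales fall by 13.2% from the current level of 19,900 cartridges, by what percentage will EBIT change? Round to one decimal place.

-19.3%

At 19,900 units, contribution = 19,900 × £72.54 = £1,443,546.00.
Operating income = contribution − fixed costs = £1,443,546.00 − £458,200 = £985,346.00.
So DOL = total CM / EBIT = £1,443,546.00 / £985,346.00 = 1.4650.
So EBIT moves 1.4650 × (-13.2%) = -19.3%.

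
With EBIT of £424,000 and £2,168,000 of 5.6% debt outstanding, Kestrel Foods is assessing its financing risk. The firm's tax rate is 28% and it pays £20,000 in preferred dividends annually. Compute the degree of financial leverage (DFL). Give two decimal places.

Annual interest charges come to £121,408.00.
Pre-tax preferred-dividend burden = £20,000 ÷ (1 − 0.28) = £27,777.78.
DFL = EBIT ÷ [EBIT − I − D_p/(1−t)] = £424,000 ÷ [£424,000 − £121,408.00 − £27,777.78] = £424,000 ÷ £274,814.22 = 1.5429.

1.54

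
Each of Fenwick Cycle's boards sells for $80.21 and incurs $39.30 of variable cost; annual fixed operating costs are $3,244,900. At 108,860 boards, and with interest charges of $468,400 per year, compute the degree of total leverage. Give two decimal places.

Total contribution margin = 108,860 × $40.91 = $4,453,462.60.
Subtracting fixed costs: EBIT = $4,453,462.60 − $3,244,900 = $1,208,562.60. Interest = $468,400.00, so EBIT − I = $740,162.60.
Degree of total leverage = total CM / (EBIT − interest) = $4,453,462.60 / $740,162.60 = 6.0169.

6.02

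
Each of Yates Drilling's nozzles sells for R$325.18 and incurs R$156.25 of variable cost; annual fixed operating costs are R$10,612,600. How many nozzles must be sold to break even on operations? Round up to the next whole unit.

Unit CM = price − variable cost = R$325.18 − R$156.25 = R$168.93.
Break-even volume = fixed costs ÷ CM per unit = R$10,612,600 ÷ R$168.93 = 62,822.47, so 62,823 nozzles.

62,823 nozzles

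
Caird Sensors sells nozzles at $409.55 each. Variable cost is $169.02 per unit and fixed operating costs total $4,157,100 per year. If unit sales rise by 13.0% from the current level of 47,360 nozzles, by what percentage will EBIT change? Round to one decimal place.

Contribution at this volume is 47,360 × $240.53 = $11,391,500.80.
EBIT = $11,391,500.80 − $4,157,100 = $7,234,400.80.
Degree of operating leverage = $11,391,500.80 / $7,234,400.80 = 1.5746.
Operating income changes by 1.5746 × +13.0% = +20.5%.

+20.5%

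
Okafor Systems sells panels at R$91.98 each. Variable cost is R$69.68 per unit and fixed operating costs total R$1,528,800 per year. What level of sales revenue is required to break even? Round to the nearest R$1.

CM per unit = R$91.98 − R$69.68 = R$22.30; CM ratio = R$22.30 / R$91.98 = 0.2424.
Break-even revenue = fixed costs × price ÷ CM = R$1,528,800 × R$91.98 ÷ R$22.30 = R$6,305,786.

R$6,305,786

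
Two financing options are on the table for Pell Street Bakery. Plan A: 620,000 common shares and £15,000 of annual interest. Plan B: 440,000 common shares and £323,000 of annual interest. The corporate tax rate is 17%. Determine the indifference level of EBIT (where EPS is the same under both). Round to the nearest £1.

£1,075,889

At indifference, (EBIT − 15,000)(1 − t)/620,000 = (EBIT − 323,000)(1 − t)/440,000.
The (1 − t) factor cancels: (EBIT − 15,000) × 440,000 = (EBIT − 323,000) × 620,000.
Solving, EBIT = (323,000·620,000 − 15,000·440,000) / (620,000 − 440,000) = 193,660,000,000 / 180,000 = 1,075,888.89.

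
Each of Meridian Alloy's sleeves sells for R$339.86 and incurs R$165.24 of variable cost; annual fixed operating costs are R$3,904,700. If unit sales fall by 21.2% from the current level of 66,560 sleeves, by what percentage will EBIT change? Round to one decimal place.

-31.9%

Contribution at this volume is 66,560 × R$174.62 = R$11,622,707.20.
EBIT = R$11,622,707.20 − R$3,904,700 = R$7,718,007.20.
Degree of operating leverage = R$11,622,707.20 / R$7,718,007.20 = 1.5059.
Operating income changes by 1.5059 × -21.2% = -31.9%.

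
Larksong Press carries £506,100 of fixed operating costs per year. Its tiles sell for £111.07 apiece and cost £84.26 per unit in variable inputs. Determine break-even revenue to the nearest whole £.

£2,096,700

Contribution margin per unit = £111.07 − £84.26 = £26.81, a CM ratio of £26.81 ÷ £111.07 = 0.2414.
Break-even sales = FC ÷ CM ratio = £506,100 × £111.07 / £26.81 = £2,096,700.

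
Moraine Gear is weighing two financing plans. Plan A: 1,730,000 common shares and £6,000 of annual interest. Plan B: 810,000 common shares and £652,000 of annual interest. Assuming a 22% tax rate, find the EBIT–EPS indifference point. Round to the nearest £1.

£1,220,761

At indifference, (EBIT − 6,000)(1 − t)/1,730,000 = (EBIT − 652,000)(1 − t)/810,000.
The (1 − t) factor cancels: (EBIT − 6,000) × 810,000 = (EBIT − 652,000) × 1,730,000.
EBIT × (1,730,000 − 810,000) = 652,000 × 1,730,000 − 6,000 × 810,000 = 1,123,100,000,000, so EBIT = 1,123,100,000,000 ÷ 920,000 = 1,220,760.87.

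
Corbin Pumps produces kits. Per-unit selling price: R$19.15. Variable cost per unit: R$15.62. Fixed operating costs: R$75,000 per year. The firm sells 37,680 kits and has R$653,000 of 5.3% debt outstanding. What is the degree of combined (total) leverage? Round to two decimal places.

Contribution at this volume is 37,680 × R$3.53 = R$133,010.40.
EBIT = R$133,010.40 − R$75,000 = R$58,010.40. Interest = R$34,609.00.
DOL = R$133,010.40 ÷ R$58,010.40 = 2.2929; DFL = R$58,010.40 ÷ R$23,401.40 = 2.4789.
DCL = DOL × DFL = 2.2929 × 2.4789 = 5.6839.

5.68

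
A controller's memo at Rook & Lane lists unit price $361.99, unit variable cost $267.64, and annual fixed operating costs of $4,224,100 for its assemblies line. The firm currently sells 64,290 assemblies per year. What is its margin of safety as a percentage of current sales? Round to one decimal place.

30.4%

Unit CM = price − variable cost = $361.99 − $267.64 = $94.35. Break-even units = $4,224,100 ÷ $94.35 = 44,770.54; break-even revenue = 44,770.54 × $361.99 = $16,206,486.05.
Actual sales revenue = 64,290 × $361.99 = $23,272,337.10.
Margin of safety = ($23,272,337.10 − $16,206,486.05) ÷ $23,272,337.10 = 30.4%.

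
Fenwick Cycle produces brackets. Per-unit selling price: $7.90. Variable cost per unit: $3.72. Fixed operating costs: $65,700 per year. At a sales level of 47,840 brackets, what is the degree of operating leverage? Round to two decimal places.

1.49

Total contribution margin = 47,840 × $4.18 = $199,971.20.
EBIT = $199,971.20 − $65,700 = $134,271.20.
So DOL = total CM / EBIT = $199,971.20 / $134,271.20 = 1.4893.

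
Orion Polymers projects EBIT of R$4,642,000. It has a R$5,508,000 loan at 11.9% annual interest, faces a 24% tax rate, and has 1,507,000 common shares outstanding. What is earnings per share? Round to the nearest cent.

Interest = R$655,452.00, so EBT = R$4,642,000 − R$655,452.00 = R$3,986,548.00.
Net income = R$3,986,548.00 × (1 − 0.24) = R$3,029,776.48.
EPS = R$3,029,776.48 ÷ 1,507,000 = R$2.01.

R$2.01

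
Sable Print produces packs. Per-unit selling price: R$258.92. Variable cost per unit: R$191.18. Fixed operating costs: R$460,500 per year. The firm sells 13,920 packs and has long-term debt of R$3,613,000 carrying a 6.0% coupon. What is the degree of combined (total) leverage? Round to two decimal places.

3.55

Contribution at this volume is 13,920 × R$67.74 = R$942,940.80.
Operating income = contribution − fixed costs = R$942,940.80 − R$460,500 = R$482,440.80. Interest = R$216,780.00, so EBIT − I = R$265,660.80.
Degree of total leverage = total CM / (EBIT − interest) = R$942,940.80 / R$265,660.80 = 3.5494.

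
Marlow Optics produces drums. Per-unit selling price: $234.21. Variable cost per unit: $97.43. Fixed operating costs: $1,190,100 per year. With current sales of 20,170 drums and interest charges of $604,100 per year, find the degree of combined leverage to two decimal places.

At 20,170 units, contribution = 20,170 × $136.78 = $2,758,852.60.
Subtracting fixed costs: EBIT = $2,758,852.60 − $1,190,100 = $1,568,752.60. Interest = $604,100.00, so EBIT − I = $964,652.60.
Degree of total leverage = total CM / (EBIT − interest) = $2,758,852.60 / $964,652.60 = 2.8599.

2.86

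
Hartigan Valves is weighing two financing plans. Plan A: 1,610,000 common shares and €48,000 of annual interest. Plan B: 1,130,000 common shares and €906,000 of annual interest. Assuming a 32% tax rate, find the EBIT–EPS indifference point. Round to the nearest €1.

€2,925,875

At indifference, (EBIT − 48,000)(1 − t)/1,610,000 = (EBIT − 906,000)(1 − t)/1,130,000.
The (1 − t) factor cancels: (EBIT − 48,000) × 1,130,000 = (EBIT − 906,000) × 1,610,000.
EBIT × (1,610,000 − 1,130,000) = 906,000 × 1,610,000 − 48,000 × 1,130,000 = 1,404,420,000,000, so EBIT = 1,404,420,000,000 ÷ 480,000 = 2,925,875.00.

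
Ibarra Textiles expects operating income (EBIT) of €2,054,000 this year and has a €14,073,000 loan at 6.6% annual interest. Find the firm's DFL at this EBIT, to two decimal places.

1.83

Interest = €928,818.00.
Degree of financial leverage = EBIT / (EBIT − interest) = €2,054,000 / €1,125,182.00 = 1.8255.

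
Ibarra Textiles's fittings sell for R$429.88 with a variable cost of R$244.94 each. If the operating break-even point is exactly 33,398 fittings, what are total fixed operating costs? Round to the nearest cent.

Unit CM = price − variable cost = R$429.88 − R$244.94 = R$184.94.
Fixed costs = break-even units × CM = 33,398 × R$184.94 = R$6,176,626.12.

R$6,176,626.12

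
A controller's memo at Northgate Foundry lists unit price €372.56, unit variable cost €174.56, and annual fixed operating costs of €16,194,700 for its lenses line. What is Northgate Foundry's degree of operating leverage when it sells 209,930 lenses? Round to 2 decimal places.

1.64

Total contribution margin = 209,930 × €198.00 = €41,566,140.00.
Operating income = contribution − fixed costs = €41,566,140.00 − €16,194,700 = €25,371,440.00.
DOL = contribution ÷ EBIT = €41,566,140.00 ÷ €25,371,440.00 = 1.6383.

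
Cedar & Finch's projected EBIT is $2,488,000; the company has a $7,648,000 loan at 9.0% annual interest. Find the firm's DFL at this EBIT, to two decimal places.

1.38

Annual interest charges come to $688,320.00.
Degree of financial leverage = EBIT / (EBIT − interest) = $2,488,000 / $1,799,680.00 = 1.3825.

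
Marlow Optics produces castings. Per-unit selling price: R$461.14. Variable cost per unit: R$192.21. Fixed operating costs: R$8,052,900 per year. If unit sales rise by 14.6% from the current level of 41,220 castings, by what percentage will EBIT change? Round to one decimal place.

At 41,220 units, contribution = 41,220 × R$268.93 = R$11,085,294.60.
EBIT = R$11,085,294.60 − R$8,052,900 = R$3,032,394.60.
DOL = contribution ÷ EBIT = R$11,085,294.60 ÷ R$3,032,394.60 = 3.6556.
%ΔEBIT = DOL × %ΔSales = 3.6556 × +14.6% = +53.4%.

+53.4%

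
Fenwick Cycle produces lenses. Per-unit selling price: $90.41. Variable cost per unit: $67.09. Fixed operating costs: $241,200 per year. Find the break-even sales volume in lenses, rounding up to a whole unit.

Unit CM = price − variable cost = $90.41 − $67.09 = $23.32.
Break-even volume = fixed costs ÷ CM per unit = $241,200 ÷ $23.32 = 10,343.05, so 10,344 lenses.

10,344 lenses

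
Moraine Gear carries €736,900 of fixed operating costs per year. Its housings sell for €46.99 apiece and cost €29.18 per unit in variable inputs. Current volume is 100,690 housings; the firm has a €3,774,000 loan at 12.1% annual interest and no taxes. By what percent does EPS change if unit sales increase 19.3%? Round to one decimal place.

+57.7%

Total contribution margin = 100,690 × €17.81 = €1,793,288.90.
Subtracting fixed costs: EBIT = €1,793,288.90 − €736,900 = €1,056,388.90.
Interest = €456,654.00, so EBIT − I = €599,734.90.
Degree of combined leverage = contribution ÷ (EBIT − I) = €1,793,288.90 ÷ €599,734.90 = 2.9901.
EPS therefore changes by 2.9901 × (+19.3%) = +57.7%.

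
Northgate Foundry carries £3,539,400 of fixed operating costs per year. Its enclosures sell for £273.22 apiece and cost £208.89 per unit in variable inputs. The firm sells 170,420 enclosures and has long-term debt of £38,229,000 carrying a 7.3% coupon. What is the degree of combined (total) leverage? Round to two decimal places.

2.37

Contribution at this volume is 170,420 × £64.33 = £10,963,118.60.
Operating income = contribution − fixed costs = £10,963,118.60 − £3,539,400 = £7,423,718.60. Interest = £2,790,717.00.
DOL = £10,963,118.60 ÷ £7,423,718.60 = 1.4768; DFL = £7,423,718.60 ÷ £4,633,001.60 = 1.6024.
Combined leverage = 1.4768 × 1.6024 = 2.3664.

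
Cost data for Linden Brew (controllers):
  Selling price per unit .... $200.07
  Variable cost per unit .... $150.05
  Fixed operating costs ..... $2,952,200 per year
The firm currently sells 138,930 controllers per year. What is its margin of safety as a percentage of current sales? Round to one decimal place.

57.5%

Each unit contributes $200.07 − $150.05 = $50.02. Break-even units = $2,952,200 ÷ $50.02 = 59,020.39; break-even revenue = 59,020.39 × $200.07 = $11,808,209.80.
Current sales = 138,930 × $200.07 = $27,795,725.10.
Margin of safety = ($27,795,725.10 − $11,808,209.80) ÷ $27,795,725.10 = 57.5%.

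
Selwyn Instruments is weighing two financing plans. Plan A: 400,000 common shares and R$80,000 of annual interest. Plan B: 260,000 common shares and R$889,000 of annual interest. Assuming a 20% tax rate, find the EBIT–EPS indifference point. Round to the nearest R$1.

R$2,391,429

Set EPS_A = EPS_B: (EBIT − R$80,000)(1 − 0.20) ÷ 400,000 = (EBIT − R$889,000)(1 − 0.20) ÷ 260,000.
The (1 − t) factor cancels: (EBIT − 80,000) × 260,000 = (EBIT − 889,000) × 400,000.
Solving, EBIT = (889,000·400,000 − 80,000·260,000) / (400,000 − 260,000) = 334,800,000,000 / 140,000 = 2,391,428.57.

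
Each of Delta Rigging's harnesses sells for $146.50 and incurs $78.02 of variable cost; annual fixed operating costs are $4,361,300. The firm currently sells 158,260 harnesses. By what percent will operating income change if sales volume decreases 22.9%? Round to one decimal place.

-38.3%

Contribution at this volume is 158,260 × $68.48 = $10,837,644.80.
Operating income = contribution − fixed costs = $10,837,644.80 − $4,361,300 = $6,476,344.80.
So DOL = total CM / EBIT = $10,837,644.80 / $6,476,344.80 = 1.6734.
So EBIT moves 1.6734 × (-22.9%) = -38.3%.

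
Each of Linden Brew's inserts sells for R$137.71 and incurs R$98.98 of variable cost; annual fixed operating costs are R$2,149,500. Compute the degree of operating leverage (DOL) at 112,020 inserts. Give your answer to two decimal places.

Contribution at this volume is 112,020 × R$38.73 = R$4,338,534.60.
Subtracting fixed costs: EBIT = R$4,338,534.60 − R$2,149,500 = R$2,189,034.60.
DOL = contribution ÷ EBIT = R$4,338,534.60 ÷ R$2,189,034.60 = 1.9819.

1.98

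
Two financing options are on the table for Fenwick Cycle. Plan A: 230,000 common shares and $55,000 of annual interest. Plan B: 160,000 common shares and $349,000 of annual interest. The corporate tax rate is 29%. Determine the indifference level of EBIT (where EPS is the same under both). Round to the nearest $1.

$1,021,000

Set EPS_A = EPS_B: (EBIT − $55,000)(1 − 0.29) ÷ 230,000 = (EBIT − $349,000)(1 − 0.29) ÷ 160,000.
Cancelling (1 − t) and cross-multiplying: 160,000·(EBIT − 55,000) = 230,000·(EBIT − 349,000).
EBIT × (230,000 − 160,000) = 349,000 × 230,000 − 55,000 × 160,000 = 71,470,000,000, so EBIT = 71,470,000,000 ÷ 70,000 = 1,021,000.00.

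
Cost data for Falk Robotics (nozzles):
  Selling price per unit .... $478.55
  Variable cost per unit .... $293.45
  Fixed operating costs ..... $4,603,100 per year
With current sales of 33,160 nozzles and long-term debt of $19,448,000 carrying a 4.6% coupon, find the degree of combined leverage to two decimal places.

Contribution at this volume is 33,160 × $185.10 = $6,137,916.00.
EBIT = $6,137,916.00 − $4,603,100 = $1,534,816.00. Interest = $894,608.00.
DOL = $6,137,916.00 ÷ $1,534,816.00 = 3.9991; DFL = $1,534,816.00 ÷ $640,208.00 = 2.3974.
Combined leverage = 3.9991 × 2.3974 = 9.5874.

9.59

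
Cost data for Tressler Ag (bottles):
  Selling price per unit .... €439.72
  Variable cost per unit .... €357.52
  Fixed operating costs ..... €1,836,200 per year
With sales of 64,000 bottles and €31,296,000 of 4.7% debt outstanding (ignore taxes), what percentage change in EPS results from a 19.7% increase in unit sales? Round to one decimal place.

+53.0%

Contribution at this volume is 64,000 × €82.20 = €5,260,800.00.
Subtracting fixed costs: EBIT = €5,260,800.00 − €1,836,200 = €3,424,600.00.
After interest of €1,470,912.00, pre-tax earnings = €1,953,688.00.
Degree of combined leverage = contribution ÷ (EBIT − I) = €5,260,800.00 ÷ €1,953,688.00 = 2.6928.
%ΔEPS = DCL × %ΔSales = 2.6928 × +19.7% = +53.0%.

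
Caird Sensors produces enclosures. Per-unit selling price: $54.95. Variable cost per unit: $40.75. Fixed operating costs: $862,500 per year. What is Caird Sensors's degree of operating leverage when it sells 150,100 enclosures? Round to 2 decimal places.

1.68

At 150,100 units, contribution = 150,100 × $14.20 = $2,131,420.00.
Operating income = contribution − fixed costs = $2,131,420.00 − $862,500 = $1,268,920.00.
DOL = contribution ÷ EBIT = $2,131,420.00 ÷ $1,268,920.00 = 1.6797.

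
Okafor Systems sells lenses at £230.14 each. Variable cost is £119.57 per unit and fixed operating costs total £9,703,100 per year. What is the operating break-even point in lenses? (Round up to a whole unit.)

Each unit contributes £230.14 − £119.57 = £110.57.
Break-even Q = £9,703,100 / £110.57 = 87,755.27 → 87,756 lenses.

87,756 lenses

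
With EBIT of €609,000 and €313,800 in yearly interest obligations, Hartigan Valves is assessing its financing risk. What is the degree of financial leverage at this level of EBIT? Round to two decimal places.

Interest = €313,800.00.
Degree of financial leverage = EBIT / (EBIT − interest) = €609,000 / €295,200.00 = 2.0630.

2.06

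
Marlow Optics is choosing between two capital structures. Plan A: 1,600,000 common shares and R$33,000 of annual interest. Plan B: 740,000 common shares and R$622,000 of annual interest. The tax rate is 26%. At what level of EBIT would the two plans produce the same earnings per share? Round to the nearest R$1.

Set EPS_A = EPS_B: (EBIT − R$33,000)(1 − 0.26) ÷ 1,600,000 = (EBIT − R$622,000)(1 − 0.26) ÷ 740,000.
The (1 − t) factor cancels: (EBIT − 33,000) × 740,000 = (EBIT − 622,000) × 1,600,000.
Solving, EBIT = (622,000·1,600,000 − 33,000·740,000) / (1,600,000 − 740,000) = 970,780,000,000 / 860,000 = 1,128,813.95.

R$1,128,814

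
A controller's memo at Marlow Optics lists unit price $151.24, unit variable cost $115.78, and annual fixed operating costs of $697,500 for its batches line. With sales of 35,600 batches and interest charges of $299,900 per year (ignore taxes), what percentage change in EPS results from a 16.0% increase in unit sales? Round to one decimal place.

Contribution at this volume is 35,600 × $35.46 = $1,262,376.00.
EBIT = $1,262,376.00 − $697,500 = $564,876.00.
Interest = $299,900.00, so EBIT − I = $264,976.00.
Degree of combined leverage = contribution ÷ (EBIT − I) = $1,262,376.00 ÷ $264,976.00 = 4.7641.
%ΔEPS = DCL × %ΔSales = 4.7641 × +16.0% = +76.2%.

+76.2%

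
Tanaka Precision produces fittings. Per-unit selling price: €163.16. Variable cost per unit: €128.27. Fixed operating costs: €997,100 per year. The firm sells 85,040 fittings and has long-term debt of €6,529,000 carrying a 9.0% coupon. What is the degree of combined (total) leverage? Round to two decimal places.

2.15

Total contribution margin = 85,040 × €34.89 = €2,967,045.60.
Subtracting fixed costs: EBIT = €2,967,045.60 − €997,100 = €1,969,945.60. Interest = €587,610.00.
DOL = €2,967,045.60 ÷ €1,969,945.60 = 1.5062; DFL = €1,969,945.60 ÷ €1,382,335.60 = 1.4251.
Combined leverage = 1.5062 × 1.4251 = 2.1465.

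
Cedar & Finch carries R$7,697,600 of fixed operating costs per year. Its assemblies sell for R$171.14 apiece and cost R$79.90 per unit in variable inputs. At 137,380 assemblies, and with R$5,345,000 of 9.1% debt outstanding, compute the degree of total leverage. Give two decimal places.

2.88

At 137,380 units, contribution = 137,380 × R$91.24 = R$12,534,551.20.
EBIT = R$12,534,551.20 − R$7,697,600 = R$4,836,951.20. Interest = R$486,395.00, so EBIT − I = R$4,350,556.20.
DCL = contribution ÷ (EBIT − I) = R$12,534,551.20 ÷ R$4,350,556.20 = 2.8811.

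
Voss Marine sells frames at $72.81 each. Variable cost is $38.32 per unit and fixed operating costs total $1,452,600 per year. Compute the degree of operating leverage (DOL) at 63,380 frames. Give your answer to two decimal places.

Contribution at this volume is 63,380 × $34.49 = $2,185,976.20.
Subtracting fixed costs: EBIT = $2,185,976.20 − $1,452,600 = $733,376.20.
So DOL = total CM / EBIT = $2,185,976.20 / $733,376.20 = 2.9807.

2.98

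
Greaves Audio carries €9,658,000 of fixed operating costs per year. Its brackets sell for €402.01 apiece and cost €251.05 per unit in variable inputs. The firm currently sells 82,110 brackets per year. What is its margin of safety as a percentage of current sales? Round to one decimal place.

22.1%

Each unit contributes €402.01 − €251.05 = €150.96. Break-even units = €9,658,000 ÷ €150.96 = 63,977.21; break-even revenue = 63,977.21 × €402.01 = €25,719,479.20.
Current sales = 82,110 × €402.01 = €33,009,041.10.
Margin of safety = (€33,009,041.10 − €25,719,479.20) ÷ €33,009,041.10 = 22.1%.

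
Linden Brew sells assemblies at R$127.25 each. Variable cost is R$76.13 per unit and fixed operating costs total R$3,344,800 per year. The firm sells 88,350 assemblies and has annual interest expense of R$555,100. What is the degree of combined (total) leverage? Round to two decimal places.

7.33

At 88,350 units, contribution = 88,350 × R$51.12 = R$4,516,452.00.
Operating income = contribution − fixed costs = R$4,516,452.00 − R$3,344,800 = R$1,171,652.00. Interest = R$555,100.00, so EBIT − I = R$616,552.00.
DCL = contribution ÷ (EBIT − I) = R$4,516,452.00 ÷ R$616,552.00 = 7.3253.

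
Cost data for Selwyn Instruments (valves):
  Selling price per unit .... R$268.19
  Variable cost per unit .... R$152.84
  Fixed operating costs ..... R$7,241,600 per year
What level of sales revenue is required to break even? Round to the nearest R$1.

Contribution margin per unit = R$268.19 − R$152.84 = R$115.35, a CM ratio of R$115.35 ÷ R$268.19 = 0.4301.
Break-even revenue = fixed costs × price ÷ CM = R$7,241,600 × R$268.19 ÷ R$115.35 = R$16,836,798.

R$16,836,798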